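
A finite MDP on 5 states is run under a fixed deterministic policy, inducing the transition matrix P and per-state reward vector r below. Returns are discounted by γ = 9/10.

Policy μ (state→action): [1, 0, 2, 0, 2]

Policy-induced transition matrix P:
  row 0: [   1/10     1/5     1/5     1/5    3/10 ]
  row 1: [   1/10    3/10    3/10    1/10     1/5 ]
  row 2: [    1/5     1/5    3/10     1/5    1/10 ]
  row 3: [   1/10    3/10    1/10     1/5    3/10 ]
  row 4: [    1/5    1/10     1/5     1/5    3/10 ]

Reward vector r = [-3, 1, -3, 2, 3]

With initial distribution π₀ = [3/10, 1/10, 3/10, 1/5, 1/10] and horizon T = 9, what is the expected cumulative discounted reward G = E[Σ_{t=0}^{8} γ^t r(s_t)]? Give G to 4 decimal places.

t=0: π = [0.3000, 0.1000, 0.3000, 0.2000, 0.1000], E[r] = -1.0000, γ^t·E[r] = -1.000000, running G = -1.000000
t=1: π = [0.1400, 0.2200, 0.2200, 0.1900, 0.2300], E[r] = 0.2100, γ^t·E[r] = 0.189000, running G = -0.811000
t=2: π = [0.1450, 0.2180, 0.2250, 0.1780, 0.2340], E[r] = 0.1660, γ^t·E[r] = 0.134460, running G = -0.676540
t=3: π = [0.1459, 0.2162, 0.2265, 0.1782, 0.2332], E[r] = 0.1550, γ^t·E[r] = 0.112995, running G = -0.563545
t=4: π = [0.1460, 0.2161, 0.2265, 0.1784, 0.2331], E[r] = 0.1549, γ^t·E[r] = 0.101604, running G = -0.461941
t=5: π = [0.1460, 0.2161, 0.2264, 0.1784, 0.2331], E[r] = 0.1551, γ^t·E[r] = 0.091583, running G = -0.370359
t=6: π = [0.1460, 0.2161, 0.2264, 0.1784, 0.2331], E[r] = 0.1551, γ^t·E[r] = 0.082434, running G = -0.287925
t=7: π = [0.1460, 0.2161, 0.2264, 0.1784, 0.2331], E[r] = 0.1551, γ^t·E[r] = 0.074190, running G = -0.213735
t=8: π = [0.1460, 0.2161, 0.2264, 0.1784, 0.2331], E[r] = 0.1551, γ^t·E[r] = 0.066771, running G = -0.146964

G = -0.1470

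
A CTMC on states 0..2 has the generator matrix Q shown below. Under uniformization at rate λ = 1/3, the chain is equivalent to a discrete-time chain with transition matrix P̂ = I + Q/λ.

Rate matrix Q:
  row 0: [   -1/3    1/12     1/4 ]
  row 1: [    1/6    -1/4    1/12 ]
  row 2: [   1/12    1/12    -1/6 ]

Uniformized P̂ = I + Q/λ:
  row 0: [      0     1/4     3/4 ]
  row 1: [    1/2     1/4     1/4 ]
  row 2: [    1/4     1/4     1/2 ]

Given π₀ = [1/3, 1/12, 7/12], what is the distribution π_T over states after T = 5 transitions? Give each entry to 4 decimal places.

π = [0.2498, 0.2500, 0.5002]

t=0: π = [0.3333, 0.0833, 0.5833]
t=1: π = [0.1875, 0.2500, 0.5625]
t=2: π = [0.2656, 0.2500, 0.4844]
t=3: π = [0.2461, 0.2500, 0.5039]
t=4: π = [0.2510, 0.2500, 0.4990]
t=5: π = [0.2498, 0.2500, 0.5002]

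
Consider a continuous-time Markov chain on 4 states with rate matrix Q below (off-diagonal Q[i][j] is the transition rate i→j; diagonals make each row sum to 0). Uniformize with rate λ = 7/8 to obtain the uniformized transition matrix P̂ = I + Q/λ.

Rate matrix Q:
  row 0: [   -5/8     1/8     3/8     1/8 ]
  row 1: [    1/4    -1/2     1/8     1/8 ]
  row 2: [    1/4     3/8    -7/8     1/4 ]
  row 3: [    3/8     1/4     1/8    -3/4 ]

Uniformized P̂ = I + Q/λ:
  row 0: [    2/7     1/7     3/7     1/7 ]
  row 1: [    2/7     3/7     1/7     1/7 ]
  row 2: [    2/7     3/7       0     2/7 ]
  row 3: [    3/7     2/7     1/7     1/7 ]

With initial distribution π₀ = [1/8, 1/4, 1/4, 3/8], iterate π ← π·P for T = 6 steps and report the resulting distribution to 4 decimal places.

π = [0.3103, 0.3154, 0.2025, 0.1718]

t=0: π = [0.1250, 0.2500, 0.2500, 0.3750]
t=1: π = [0.3393, 0.3393, 0.1429, 0.1786]
t=2: π = [0.3112, 0.3061, 0.2194, 0.1633]
t=3: π = [0.3090, 0.3163, 0.2004, 0.1742]
t=4: π = [0.3106, 0.3154, 0.2025, 0.1715]
t=5: π = [0.3102, 0.3153, 0.2027, 0.1718]
t=6: π = [0.3103, 0.3154, 0.2025, 0.1718]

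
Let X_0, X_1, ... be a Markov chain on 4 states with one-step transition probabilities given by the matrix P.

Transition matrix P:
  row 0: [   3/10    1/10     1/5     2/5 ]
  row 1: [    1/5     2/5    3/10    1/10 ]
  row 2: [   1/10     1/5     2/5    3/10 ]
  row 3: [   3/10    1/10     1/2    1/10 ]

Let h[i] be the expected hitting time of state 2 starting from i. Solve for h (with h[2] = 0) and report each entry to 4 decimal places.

h = [3.3704, 3.2222, 0.0000, 2.5926]

First-step conditioning: h[2] = 0; for i ≠ 2, h[i] = 1 + Σ_k P[i][k]·h[k].
  h[0] = 1 + 3/10·h[0] + 1/10·h[1] + 2/5·h[3]
  h[1] = 1 + 1/5·h[0] + 2/5·h[1] + 1/10·h[3]
  h[3] = 1 + 3/10·h[0] + 1/10·h[1] + 1/10·h[3]
Solving the 3×3 linear system over states ≠ 2 gives exactly h = [91/27, 29/9, 0, 70/27] (h[2] = 0 is the target).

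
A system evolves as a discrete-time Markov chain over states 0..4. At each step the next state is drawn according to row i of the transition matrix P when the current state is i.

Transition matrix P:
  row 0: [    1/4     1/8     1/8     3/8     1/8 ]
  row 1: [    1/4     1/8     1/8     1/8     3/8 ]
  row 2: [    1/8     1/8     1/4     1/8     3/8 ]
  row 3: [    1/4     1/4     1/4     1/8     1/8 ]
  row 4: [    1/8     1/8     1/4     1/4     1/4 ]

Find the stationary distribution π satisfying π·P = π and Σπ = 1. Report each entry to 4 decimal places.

π = [0.1935, 0.1505, 0.2070, 0.2040, 0.2450]

Balance equations π_j = Σ_i π_i·P[i][j]:
  π_0 = 1/4·π_0 + 1/4·π_1 + 1/8·π_2 + 1/4·π_3 + 1/8·π_4
  π_1 = 1/8·π_0 + 1/8·π_1 + 1/8·π_2 + 1/4·π_3 + 1/8·π_4
  π_2 = 1/8·π_0 + 1/8·π_1 + 1/4·π_2 + 1/4·π_3 + 1/4·π_4
  π_3 = 3/8·π_0 + 1/8·π_1 + 1/8·π_2 + 1/8·π_3 + 1/4·π_4
  normalize: π_0 + π_1 + π_2 + π_3 + π_4 = 1
Solving the linear system gives exactly π = [387/2000, 301/2000, 207/1000, 51/250, 49/200].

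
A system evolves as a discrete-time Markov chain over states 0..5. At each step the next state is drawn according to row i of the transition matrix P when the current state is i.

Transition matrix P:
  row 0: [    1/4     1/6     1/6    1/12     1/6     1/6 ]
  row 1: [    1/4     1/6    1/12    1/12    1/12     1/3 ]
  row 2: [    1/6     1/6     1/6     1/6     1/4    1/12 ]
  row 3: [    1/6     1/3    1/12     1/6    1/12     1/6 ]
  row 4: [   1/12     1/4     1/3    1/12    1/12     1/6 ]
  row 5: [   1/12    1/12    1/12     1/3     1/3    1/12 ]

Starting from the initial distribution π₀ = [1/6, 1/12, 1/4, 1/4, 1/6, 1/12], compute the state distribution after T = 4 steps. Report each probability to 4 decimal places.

t=0: π = [0.1667, 0.0833, 0.2500, 0.2500, 0.1667, 0.0833]
t=1: π = [0.1667, 0.2153, 0.1597, 0.1458, 0.1597, 0.1528]
t=2: π = [0.1725, 0.1916, 0.1505, 0.1470, 0.1620, 0.1765]
t=3: π = [0.1688, 0.1900, 0.1508, 0.1522, 0.1669, 0.1713]
t=4: π = [0.1684, 0.1917, 0.1517, 0.1514, 0.1654, 0.1715]

π = [0.1684, 0.1917, 0.1517, 0.1514, 0.1654, 0.1715]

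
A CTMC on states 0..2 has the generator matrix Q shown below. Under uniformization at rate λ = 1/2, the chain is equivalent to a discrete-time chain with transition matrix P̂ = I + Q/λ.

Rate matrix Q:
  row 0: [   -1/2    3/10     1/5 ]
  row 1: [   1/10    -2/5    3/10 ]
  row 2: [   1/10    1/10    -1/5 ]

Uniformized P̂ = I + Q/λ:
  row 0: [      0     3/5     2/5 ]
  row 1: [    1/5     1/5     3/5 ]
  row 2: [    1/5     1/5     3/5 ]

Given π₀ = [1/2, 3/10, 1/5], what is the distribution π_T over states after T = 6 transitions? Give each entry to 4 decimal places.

π = [0.1667, 0.2666, 0.5667]

t=0: π = [0.5000, 0.3000, 0.2000]
t=1: π = [0.1000, 0.4000, 0.5000]
t=2: π = [0.1800, 0.2400, 0.5800]
t=3: π = [0.1640, 0.2720, 0.5640]
t=4: π = [0.1672, 0.2656, 0.5672]
t=5: π = [0.1666, 0.2669, 0.5666]
t=6: π = [0.1667, 0.2666, 0.5667]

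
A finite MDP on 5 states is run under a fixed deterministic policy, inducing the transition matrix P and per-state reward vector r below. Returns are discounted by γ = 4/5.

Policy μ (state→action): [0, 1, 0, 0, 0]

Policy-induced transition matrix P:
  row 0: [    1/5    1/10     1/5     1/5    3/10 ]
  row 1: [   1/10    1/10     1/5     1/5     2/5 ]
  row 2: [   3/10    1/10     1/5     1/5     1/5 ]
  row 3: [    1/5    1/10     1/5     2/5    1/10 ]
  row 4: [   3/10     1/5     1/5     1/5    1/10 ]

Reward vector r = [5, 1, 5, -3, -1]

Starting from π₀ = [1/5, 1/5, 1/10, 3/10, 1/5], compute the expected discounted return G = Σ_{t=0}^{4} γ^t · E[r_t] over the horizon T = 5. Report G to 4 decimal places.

t=0: π = [0.2000, 0.2000, 0.1000, 0.3000, 0.2000], E[r] = 0.6000, γ^t·E[r] = 0.600000, running G = 0.600000
t=1: π = [0.2100, 0.1200, 0.2000, 0.2600, 0.2100], E[r] = 1.1800, γ^t·E[r] = 0.944000, running G = 1.544000
t=2: π = [0.2290, 0.1210, 0.2000, 0.2520, 0.1980], E[r] = 1.3120, γ^t·E[r] = 0.839680, running G = 2.383680
t=3: π = [0.2277, 0.1198, 0.2000, 0.2504, 0.2021], E[r] = 1.3050, γ^t·E[r] = 0.668160, running G = 3.051840
t=4: π = [0.2282, 0.1202, 0.2000, 0.2501, 0.2015], E[r] = 1.3096, γ^t·E[r] = 0.536429, running G = 3.588269

G = 3.5883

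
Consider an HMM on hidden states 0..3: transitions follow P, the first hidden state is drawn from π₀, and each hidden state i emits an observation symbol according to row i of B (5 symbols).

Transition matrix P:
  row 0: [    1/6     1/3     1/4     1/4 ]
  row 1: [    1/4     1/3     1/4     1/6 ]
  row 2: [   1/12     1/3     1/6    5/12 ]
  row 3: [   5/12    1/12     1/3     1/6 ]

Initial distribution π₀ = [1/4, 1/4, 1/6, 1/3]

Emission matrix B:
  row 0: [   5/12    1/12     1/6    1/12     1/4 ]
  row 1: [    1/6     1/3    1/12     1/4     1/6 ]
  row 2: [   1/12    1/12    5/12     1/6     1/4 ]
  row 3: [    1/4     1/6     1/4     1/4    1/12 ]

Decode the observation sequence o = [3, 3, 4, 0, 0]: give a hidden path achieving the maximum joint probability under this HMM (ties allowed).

t=0: δ = [2.083e-02, 6.250e-02, 2.778e-02, 8.333e-02]  (obs o_0=3)
t=1: δ = [2.894e-03, 5.208e-03, 4.630e-03, 3.472e-03]  ψ = [3, 1, 3, 3]  (obs o_1=3)
t=2: δ = [3.617e-04, 2.894e-04, 3.255e-04, 1.608e-04]  ψ = [3, 1, 1, 2]  (obs o_2=4)
t=3: δ = [3.014e-05, 2.009e-05, 7.535e-06, 3.391e-05]  ψ = [1, 0, 0, 2]  (obs o_3=0)
t=4: δ = [5.887e-06, 1.674e-06, 9.419e-07, 1.884e-06]  ψ = [3, 0, 3, 0]  (obs o_4=0)
backtrack: best end state = 0; path = [1, 1, 2, 3, 0]

path = [1, 1, 2, 3, 0]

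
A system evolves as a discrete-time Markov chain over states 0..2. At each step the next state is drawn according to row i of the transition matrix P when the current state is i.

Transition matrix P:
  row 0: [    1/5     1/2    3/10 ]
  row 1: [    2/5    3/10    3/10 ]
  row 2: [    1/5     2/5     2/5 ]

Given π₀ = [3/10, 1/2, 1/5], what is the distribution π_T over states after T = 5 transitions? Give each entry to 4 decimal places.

π = [0.2778, 0.3889, 0.3333]

t=0: π = [0.3000, 0.5000, 0.2000]
t=1: π = [0.3000, 0.3800, 0.3200]
t=2: π = [0.2760, 0.3920, 0.3320]
t=3: π = [0.2784, 0.3884, 0.3332]
t=4: π = [0.2777, 0.3890, 0.3333]
t=5: π = [0.2778, 0.3889, 0.3333]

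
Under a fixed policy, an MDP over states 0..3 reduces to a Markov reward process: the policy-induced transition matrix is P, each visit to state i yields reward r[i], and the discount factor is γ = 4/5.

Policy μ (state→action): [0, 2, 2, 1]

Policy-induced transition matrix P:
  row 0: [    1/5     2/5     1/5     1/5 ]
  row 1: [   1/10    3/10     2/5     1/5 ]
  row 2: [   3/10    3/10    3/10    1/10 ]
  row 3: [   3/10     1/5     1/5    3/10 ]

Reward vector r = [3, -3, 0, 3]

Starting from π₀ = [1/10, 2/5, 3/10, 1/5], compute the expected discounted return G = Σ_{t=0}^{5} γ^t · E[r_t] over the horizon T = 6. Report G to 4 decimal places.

G = 0.5614

t=0: π = [0.1000, 0.4000, 0.3000, 0.2000], E[r] = -0.3000, γ^t·E[r] = -0.300000, running G = -0.300000
t=1: π = [0.2100, 0.2900, 0.3100, 0.1900], E[r] = 0.3300, γ^t·E[r] = 0.264000, running G = -0.036000
t=2: π = [0.2210, 0.3020, 0.2890, 0.1880], E[r] = 0.3210, γ^t·E[r] = 0.205440, running G = 0.169440
t=3: π = [0.2175, 0.3033, 0.2893, 0.1899], E[r] = 0.3123, γ^t·E[r] = 0.159898, running G = 0.329338
t=4: π = [0.2176, 0.3028, 0.2896, 0.1901], E[r] = 0.3147, γ^t·E[r] = 0.128889, running G = 0.458226
t=5: π = [0.2177, 0.3028, 0.2895, 0.1900], E[r] = 0.3149, γ^t·E[r] = 0.103202, running G = 0.561429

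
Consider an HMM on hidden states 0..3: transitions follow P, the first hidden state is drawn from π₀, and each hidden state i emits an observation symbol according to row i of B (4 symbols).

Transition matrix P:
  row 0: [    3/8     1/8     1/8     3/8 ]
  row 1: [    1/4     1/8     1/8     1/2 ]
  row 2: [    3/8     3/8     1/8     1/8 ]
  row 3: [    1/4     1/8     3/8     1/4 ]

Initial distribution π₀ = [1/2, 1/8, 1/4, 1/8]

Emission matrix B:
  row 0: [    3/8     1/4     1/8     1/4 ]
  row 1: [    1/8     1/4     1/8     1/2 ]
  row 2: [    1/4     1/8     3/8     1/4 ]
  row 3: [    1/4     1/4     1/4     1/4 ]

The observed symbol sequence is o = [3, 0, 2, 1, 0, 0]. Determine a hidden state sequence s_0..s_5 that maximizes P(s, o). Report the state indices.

path = [0, 3, 2, 0, 0, 0]

t=0: δ = [1.250e-01, 6.250e-02, 6.250e-02, 3.125e-02]  (obs o_0=3)
t=1: δ = [1.758e-02, 2.930e-03, 3.906e-03, 1.172e-02]  ψ = [0, 2, 0, 0]  (obs o_1=0)
t=2: δ = [8.240e-04, 2.747e-04, 1.648e-03, 1.648e-03]  ψ = [0, 0, 3, 0]  (obs o_2=2)
t=3: δ = [1.545e-04, 1.545e-04, 7.725e-05, 1.030e-04]  ψ = [2, 2, 3, 3]  (obs o_3=1)
t=4: δ = [2.173e-05, 3.621e-06, 9.656e-06, 1.931e-05]  ψ = [0, 2, 3, 1]  (obs o_4=0)
t=5: δ = [3.055e-06, 4.526e-07, 1.810e-06, 2.037e-06]  ψ = [0, 2, 3, 0]  (obs o_5=0)
backtrack: best end state = 0; path = [0, 3, 2, 0, 0, 0]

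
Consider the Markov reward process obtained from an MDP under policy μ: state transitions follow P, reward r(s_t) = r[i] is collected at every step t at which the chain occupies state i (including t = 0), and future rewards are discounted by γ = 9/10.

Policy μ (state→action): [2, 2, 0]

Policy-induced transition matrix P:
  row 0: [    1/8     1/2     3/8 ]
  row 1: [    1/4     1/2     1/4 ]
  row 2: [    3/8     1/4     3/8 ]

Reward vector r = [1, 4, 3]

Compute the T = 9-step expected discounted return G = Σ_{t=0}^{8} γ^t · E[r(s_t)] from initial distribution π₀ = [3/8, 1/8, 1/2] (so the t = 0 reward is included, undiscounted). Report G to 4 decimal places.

G = 17.1877

t=0: π = [0.3750, 0.1250, 0.5000], E[r] = 2.3750, γ^t·E[r] = 2.375000, running G = 2.375000
t=1: π = [0.2656, 0.3750, 0.3594], E[r] = 2.8438, γ^t·E[r] = 2.559375, running G = 4.934375
t=2: π = [0.2617, 0.4102, 0.3281], E[r] = 2.8867, γ^t·E[r] = 2.338242, running G = 7.272617
t=3: π = [0.2583, 0.4180, 0.3237], E[r] = 2.9014, γ^t·E[r] = 2.115097, running G = 9.387714
t=4: π = [0.2582, 0.4191, 0.3228], E[r] = 2.9027, γ^t·E[r] = 1.904468, running G = 11.292182
t=5: π = [0.2581, 0.4193, 0.3226], E[r] = 2.9032, γ^t·E[r] = 1.714292, running G = 13.006473
t=6: π = [0.2581, 0.4193, 0.3226], E[r] = 2.9032, γ^t·E[r] = 1.542885, running G = 14.549358
t=7: π = [0.2581, 0.4194, 0.3226], E[r] = 2.9032, γ^t·E[r] = 1.388603, running G = 15.937961
t=8: π = [0.2581, 0.4194, 0.3226], E[r] = 2.9032, γ^t·E[r] = 1.249743, running G = 17.187704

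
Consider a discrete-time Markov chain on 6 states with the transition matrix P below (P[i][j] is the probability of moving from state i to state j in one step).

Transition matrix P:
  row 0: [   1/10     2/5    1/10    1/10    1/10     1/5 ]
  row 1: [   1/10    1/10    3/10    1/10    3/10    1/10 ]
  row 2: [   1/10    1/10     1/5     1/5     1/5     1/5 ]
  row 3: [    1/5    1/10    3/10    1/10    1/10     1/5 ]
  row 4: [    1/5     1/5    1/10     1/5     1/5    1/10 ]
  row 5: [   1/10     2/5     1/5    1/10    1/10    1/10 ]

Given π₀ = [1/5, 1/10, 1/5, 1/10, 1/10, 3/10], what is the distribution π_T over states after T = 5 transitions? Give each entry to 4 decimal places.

t=0: π = [0.2000, 0.1000, 0.2000, 0.1000, 0.1000, 0.3000]
t=1: π = [0.1200, 0.2600, 0.1900, 0.1300, 0.1500, 0.1500]
t=2: π = [0.1280, 0.1960, 0.2120, 0.1340, 0.1860, 0.1440]
t=3: π = [0.1320, 0.2002, 0.2016, 0.1398, 0.1790, 0.1474]
t=4: π = [0.1319, 0.2017, 0.2029, 0.1381, 0.1781, 0.1473]
t=5: π = [0.1316, 0.2016, 0.2030, 0.1381, 0.1784, 0.1473]

π = [0.1316, 0.2016, 0.2030, 0.1381, 0.1784, 0.1473]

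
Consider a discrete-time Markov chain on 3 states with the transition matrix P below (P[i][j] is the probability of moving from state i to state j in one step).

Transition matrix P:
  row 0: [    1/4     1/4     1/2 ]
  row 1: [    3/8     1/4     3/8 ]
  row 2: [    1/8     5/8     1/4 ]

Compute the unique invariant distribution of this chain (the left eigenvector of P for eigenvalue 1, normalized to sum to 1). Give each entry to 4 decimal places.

π = [0.2530, 0.3855, 0.3614]

Balance equations π_j = Σ_i π_i·P[i][j]:
  π_0 = 1/4·π_0 + 3/8·π_1 + 1/8·π_2
  π_1 = 1/4·π_0 + 1/4·π_1 + 5/8·π_2
  normalize: π_0 + π_1 + π_2 = 1
Solving the linear system gives exactly π = [21/83, 32/83, 30/83].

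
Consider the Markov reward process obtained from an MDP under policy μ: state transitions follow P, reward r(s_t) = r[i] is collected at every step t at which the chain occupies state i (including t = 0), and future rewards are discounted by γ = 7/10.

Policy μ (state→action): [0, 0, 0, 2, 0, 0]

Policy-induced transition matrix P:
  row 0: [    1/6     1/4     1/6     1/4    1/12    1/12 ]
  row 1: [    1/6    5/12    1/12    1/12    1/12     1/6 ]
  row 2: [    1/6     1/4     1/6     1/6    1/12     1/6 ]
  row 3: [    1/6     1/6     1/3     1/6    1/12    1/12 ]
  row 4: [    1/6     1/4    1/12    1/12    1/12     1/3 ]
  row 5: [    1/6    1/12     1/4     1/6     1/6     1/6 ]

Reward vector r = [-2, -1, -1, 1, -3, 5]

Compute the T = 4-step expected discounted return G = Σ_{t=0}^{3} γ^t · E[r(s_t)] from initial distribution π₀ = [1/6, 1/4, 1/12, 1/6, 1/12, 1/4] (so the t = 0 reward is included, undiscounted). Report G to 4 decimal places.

t=0: π = [0.1667, 0.2500, 0.0833, 0.1667, 0.0833, 0.2500], E[r] = 0.5000, γ^t·E[r] = 0.500000, running G = 0.500000
t=1: π = [0.1667, 0.2361, 0.1875, 0.1528, 0.1042, 0.1528], E[r] = -0.1528, γ^t·E[r] = -0.106944, running G = 0.393056
t=2: π = [0.1667, 0.2512, 0.1765, 0.1522, 0.0961, 0.1574], E[r] = -0.1100, γ^t·E[r] = -0.053877, running G = 0.339178
t=3: π = [0.1667, 0.2529, 0.1762, 0.1516, 0.0965, 0.1561], E[r] = -0.1197, γ^t·E[r] = -0.041055, running G = 0.298123

G = 0.2981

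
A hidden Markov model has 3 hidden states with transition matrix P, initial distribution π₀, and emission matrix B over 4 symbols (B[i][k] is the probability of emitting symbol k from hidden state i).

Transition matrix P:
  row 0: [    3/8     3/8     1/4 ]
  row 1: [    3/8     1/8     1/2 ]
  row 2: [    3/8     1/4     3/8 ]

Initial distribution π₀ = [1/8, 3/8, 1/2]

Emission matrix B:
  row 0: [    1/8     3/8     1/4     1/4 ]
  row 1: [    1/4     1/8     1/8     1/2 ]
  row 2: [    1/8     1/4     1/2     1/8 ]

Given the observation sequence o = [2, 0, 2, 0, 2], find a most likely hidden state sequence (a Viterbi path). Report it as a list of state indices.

t=0: δ = [3.125e-02, 4.688e-02, 2.500e-01]  (obs o_0=2)
t=1: δ = [1.172e-02, 1.562e-02, 1.172e-02]  ψ = [2, 2, 2]  (obs o_1=0)
t=2: δ = [1.465e-03, 5.493e-04, 3.906e-03]  ψ = [1, 0, 1]  (obs o_2=2)
t=3: δ = [1.831e-04, 2.441e-04, 1.831e-04]  ψ = [2, 2, 2]  (obs o_3=0)
t=4: δ = [2.289e-05, 8.583e-06, 6.104e-05]  ψ = [1, 0, 1]  (obs o_4=2)
backtrack: best end state = 2; path = [2, 1, 2, 1, 2]

path = [2, 1, 2, 1, 2]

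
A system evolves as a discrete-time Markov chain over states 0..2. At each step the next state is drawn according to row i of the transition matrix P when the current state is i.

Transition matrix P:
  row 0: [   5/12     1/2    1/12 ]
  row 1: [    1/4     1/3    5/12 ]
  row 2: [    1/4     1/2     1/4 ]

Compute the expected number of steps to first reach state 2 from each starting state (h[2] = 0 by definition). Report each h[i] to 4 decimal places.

h = [4.4211, 3.1579, 0.0000]

First-step conditioning: h[2] = 0; for i ≠ 2, h[i] = 1 + Σ_k P[i][k]·h[k].
  h[0] = 1 + 5/12·h[0] + 1/2·h[1]
  h[1] = 1 + 1/4·h[0] + 1/3·h[1]
Solving the 2×2 linear system over states ≠ 2 gives exactly h = [84/19, 60/19, 0] (h[2] = 0 is the target).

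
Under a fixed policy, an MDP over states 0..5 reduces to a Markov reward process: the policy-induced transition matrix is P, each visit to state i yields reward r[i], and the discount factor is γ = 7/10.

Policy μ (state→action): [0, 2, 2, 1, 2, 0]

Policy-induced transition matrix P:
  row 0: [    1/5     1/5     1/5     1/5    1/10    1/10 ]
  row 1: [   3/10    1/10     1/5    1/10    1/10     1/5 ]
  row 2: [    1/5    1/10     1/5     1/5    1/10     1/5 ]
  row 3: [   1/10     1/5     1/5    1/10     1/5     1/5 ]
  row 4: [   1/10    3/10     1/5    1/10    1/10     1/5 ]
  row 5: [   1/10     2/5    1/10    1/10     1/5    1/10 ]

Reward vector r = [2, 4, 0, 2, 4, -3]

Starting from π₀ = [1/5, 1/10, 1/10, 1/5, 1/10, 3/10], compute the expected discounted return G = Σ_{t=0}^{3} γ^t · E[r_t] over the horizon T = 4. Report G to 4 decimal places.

G = 3.1134

t=0: π = [0.2000, 0.1000, 0.1000, 0.2000, 0.1000, 0.3000], E[r] = 0.7000, γ^t·E[r] = 0.700000, running G = 0.700000
t=1: π = [0.1500, 0.2500, 0.1700, 0.1300, 0.1500, 0.1500], E[r] = 1.7100, γ^t·E[r] = 1.197000, running G = 1.897000
t=2: π = [0.1820, 0.2030, 0.1850, 0.1320, 0.1280, 0.1700], E[r] = 1.4420, γ^t·E[r] = 0.706580, running G = 2.603580
t=3: π = [0.1773, 0.2080, 0.1830, 0.1367, 0.1302, 0.1648], E[r] = 1.4864, γ^t·E[r] = 0.509835, running G = 3.113415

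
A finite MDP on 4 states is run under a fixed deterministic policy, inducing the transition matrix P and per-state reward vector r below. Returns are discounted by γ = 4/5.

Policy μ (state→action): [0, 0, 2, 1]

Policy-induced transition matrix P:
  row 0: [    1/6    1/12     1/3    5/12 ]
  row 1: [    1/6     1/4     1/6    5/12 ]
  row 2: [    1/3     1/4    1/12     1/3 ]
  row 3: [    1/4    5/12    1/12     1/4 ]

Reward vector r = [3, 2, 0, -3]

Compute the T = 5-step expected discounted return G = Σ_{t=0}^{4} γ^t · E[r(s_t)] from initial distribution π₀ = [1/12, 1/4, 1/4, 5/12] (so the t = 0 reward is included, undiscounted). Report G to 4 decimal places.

G = 0.0274

t=0: π = [0.0833, 0.2500, 0.2500, 0.4167], E[r] = -0.5000, γ^t·E[r] = -0.500000, running G = -0.500000
t=1: π = [0.2431, 0.3056, 0.1250, 0.3264], E[r] = 0.3611, γ^t·E[r] = 0.288889, running G = -0.211111
t=2: π = [0.2147, 0.2639, 0.1696, 0.3519], E[r] = 0.1163, γ^t·E[r] = 0.074444, running G = -0.136667
t=3: π = [0.2242, 0.2729, 0.1590, 0.3439], E[r] = 0.1868, γ^t·E[r] = 0.095630, running G = -0.041037
t=4: π = [0.2218, 0.2699, 0.1621, 0.3461], E[r] = 0.1671, γ^t·E[r] = 0.068425, running G = 0.027388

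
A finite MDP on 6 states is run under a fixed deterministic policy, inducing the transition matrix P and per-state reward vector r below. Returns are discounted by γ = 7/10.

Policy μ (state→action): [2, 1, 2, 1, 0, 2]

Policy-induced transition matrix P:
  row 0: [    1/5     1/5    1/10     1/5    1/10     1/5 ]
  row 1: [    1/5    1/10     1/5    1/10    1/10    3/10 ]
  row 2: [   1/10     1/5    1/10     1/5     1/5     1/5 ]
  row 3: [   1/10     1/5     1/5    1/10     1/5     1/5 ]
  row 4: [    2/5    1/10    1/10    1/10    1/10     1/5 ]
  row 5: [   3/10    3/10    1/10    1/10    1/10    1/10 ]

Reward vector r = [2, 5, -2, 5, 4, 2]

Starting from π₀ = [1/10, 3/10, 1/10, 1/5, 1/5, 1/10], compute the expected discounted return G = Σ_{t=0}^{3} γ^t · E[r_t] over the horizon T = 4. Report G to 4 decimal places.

G = 7.5106

t=0: π = [0.1000, 0.3000, 0.1000, 0.2000, 0.2000, 0.1000], E[r] = 3.5000, γ^t·E[r] = 3.500000, running G = 3.500000
t=1: π = [0.2200, 0.1600, 0.1500, 0.1200, 0.1300, 0.2200], E[r] = 2.5000, γ^t·E[r] = 1.750000, running G = 5.250000
t=2: π = [0.2210, 0.1930, 0.1280, 0.1370, 0.1270, 0.1940], E[r] = 2.7320, γ^t·E[r] = 1.338680, running G = 6.588680
t=3: π = [0.2183, 0.1874, 0.1330, 0.1349, 0.1265, 0.1999], E[r] = 2.6879, γ^t·E[r] = 0.921950, running G = 7.510630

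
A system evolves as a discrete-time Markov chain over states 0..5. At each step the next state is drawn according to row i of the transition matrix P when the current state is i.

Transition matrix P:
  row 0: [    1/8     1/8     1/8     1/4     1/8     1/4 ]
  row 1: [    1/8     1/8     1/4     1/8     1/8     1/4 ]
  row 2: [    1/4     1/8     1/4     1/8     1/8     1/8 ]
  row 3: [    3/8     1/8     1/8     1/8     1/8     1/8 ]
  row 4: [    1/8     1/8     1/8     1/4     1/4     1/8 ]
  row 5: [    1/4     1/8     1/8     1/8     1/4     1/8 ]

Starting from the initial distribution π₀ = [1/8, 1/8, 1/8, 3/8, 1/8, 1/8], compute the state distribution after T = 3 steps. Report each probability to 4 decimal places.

t=0: π = [0.1250, 0.1250, 0.1250, 0.3750, 0.1250, 0.1250]
t=1: π = [0.2500, 0.1250, 0.1563, 0.1563, 0.1563, 0.1563]
t=2: π = [0.2031, 0.1250, 0.1602, 0.1758, 0.1641, 0.1719]
t=3: π = [0.2104, 0.1250, 0.1606, 0.1709, 0.1670, 0.1660]

π = [0.2104, 0.1250, 0.1606, 0.1709, 0.1670, 0.1660]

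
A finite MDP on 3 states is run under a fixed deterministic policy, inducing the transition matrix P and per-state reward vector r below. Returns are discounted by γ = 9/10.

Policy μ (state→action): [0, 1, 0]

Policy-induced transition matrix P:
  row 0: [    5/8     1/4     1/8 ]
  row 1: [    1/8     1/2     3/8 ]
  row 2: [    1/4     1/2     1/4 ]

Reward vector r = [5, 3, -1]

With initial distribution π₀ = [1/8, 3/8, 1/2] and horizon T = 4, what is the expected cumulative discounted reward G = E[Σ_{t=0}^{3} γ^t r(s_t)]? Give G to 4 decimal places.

G = 7.2240

t=0: π = [0.1250, 0.3750, 0.5000], E[r] = 1.2500, γ^t·E[r] = 1.250000, running G = 1.250000
t=1: π = [0.2500, 0.4688, 0.2813], E[r] = 2.3750, γ^t·E[r] = 2.137500, running G = 3.387500
t=2: π = [0.2852, 0.4375, 0.2773], E[r] = 2.4609, γ^t·E[r] = 1.993359, running G = 5.380859
t=3: π = [0.3022, 0.4287, 0.2690], E[r] = 2.5283, γ^t·E[r] = 1.843146, running G = 7.224005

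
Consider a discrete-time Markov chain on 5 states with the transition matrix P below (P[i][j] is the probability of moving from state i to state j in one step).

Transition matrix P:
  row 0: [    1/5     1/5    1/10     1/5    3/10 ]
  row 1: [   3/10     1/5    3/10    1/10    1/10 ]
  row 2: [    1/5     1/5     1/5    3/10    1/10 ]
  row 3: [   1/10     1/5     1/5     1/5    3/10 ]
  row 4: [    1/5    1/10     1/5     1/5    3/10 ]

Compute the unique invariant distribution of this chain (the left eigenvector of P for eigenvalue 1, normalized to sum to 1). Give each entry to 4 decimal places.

Balance equations π_j = Σ_i π_i·P[i][j]:
  π_0 = 1/5·π_0 + 3/10·π_1 + 1/5·π_2 + 1/10·π_3 + 1/5·π_4
  π_1 = 1/5·π_0 + 1/5·π_1 + 1/5·π_2 + 1/5·π_3 + 1/10·π_4
  π_2 = 1/10·π_0 + 3/10·π_1 + 1/5·π_2 + 1/5·π_3 + 1/5·π_4
  π_3 = 1/5·π_0 + 1/10·π_1 + 3/10·π_2 + 1/5·π_3 + 1/5·π_4
  normalize: π_0 + π_1 + π_2 + π_3 + π_4 = 1
Solving the linear system gives exactly π = [1755/8884, 1577/8884, 1759/8884, 1795/8884, 999/4442].

π = [0.1975, 0.1775, 0.1980, 0.2020, 0.2249]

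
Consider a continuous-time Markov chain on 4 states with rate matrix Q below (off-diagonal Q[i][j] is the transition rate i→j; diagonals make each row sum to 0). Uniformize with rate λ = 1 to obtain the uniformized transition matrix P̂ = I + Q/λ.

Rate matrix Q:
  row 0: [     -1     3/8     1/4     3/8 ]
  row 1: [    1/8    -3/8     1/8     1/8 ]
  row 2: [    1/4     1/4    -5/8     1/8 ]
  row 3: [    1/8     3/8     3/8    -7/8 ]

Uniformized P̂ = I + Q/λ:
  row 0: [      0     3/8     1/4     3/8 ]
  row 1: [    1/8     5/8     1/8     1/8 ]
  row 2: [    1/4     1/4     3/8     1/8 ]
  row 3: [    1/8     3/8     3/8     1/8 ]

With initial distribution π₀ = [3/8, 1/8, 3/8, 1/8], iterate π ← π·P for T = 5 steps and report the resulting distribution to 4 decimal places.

π = [0.1383, 0.4583, 0.2437, 0.1597]

t=0: π = [0.3750, 0.1250, 0.3750, 0.1250]
t=1: π = [0.1250, 0.3594, 0.2969, 0.2188]
t=2: π = [0.1465, 0.4277, 0.2695, 0.1563]
t=3: π = [0.1404, 0.4482, 0.2498, 0.1616]
t=4: π = [0.1387, 0.4558, 0.2454, 0.1601]
t=5: π = [0.1383, 0.4583, 0.2437, 0.1597]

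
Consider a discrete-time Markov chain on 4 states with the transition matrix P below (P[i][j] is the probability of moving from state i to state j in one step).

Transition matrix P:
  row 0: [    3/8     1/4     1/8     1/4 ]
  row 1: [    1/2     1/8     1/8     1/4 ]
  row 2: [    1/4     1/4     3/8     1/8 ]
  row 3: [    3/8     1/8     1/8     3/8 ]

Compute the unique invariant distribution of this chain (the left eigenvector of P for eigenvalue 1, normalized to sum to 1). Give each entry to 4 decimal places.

π = [0.3783, 0.1931, 0.1667, 0.2619]

Balance equations π_j = Σ_i π_i·P[i][j]:
  π_0 = 3/8·π_0 + 1/2·π_1 + 1/4·π_2 + 3/8·π_3
  π_1 = 1/4·π_0 + 1/8·π_1 + 1/4·π_2 + 1/8·π_3
  π_2 = 1/8·π_0 + 1/8·π_1 + 3/8·π_2 + 1/8·π_3
  normalize: π_0 + π_1 + π_2 + π_3 = 1
Solving the linear system gives exactly π = [143/378, 73/378, 1/6, 11/42].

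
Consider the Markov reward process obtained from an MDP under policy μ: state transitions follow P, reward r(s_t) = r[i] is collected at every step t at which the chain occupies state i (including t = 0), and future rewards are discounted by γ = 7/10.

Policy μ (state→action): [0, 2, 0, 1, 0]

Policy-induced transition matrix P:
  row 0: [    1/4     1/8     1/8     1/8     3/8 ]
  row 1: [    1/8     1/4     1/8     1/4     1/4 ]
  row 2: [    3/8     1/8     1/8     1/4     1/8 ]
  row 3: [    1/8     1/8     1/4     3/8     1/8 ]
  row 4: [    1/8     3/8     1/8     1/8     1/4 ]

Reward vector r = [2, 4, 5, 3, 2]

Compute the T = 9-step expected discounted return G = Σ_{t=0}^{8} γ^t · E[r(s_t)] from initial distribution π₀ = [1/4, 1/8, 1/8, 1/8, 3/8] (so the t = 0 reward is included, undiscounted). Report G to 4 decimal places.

G = 9.5521

t=0: π = [0.2500, 0.1250, 0.1250, 0.1250, 0.3750], E[r] = 2.7500, γ^t·E[r] = 2.750000, running G = 2.750000
t=1: π = [0.1875, 0.2344, 0.1406, 0.1875, 0.2500], E[r] = 3.0781, γ^t·E[r] = 2.154688, running G = 4.904688
t=2: π = [0.1836, 0.2168, 0.1484, 0.2188, 0.2324], E[r] = 3.0977, γ^t·E[r] = 1.517852, running G = 6.422539
t=3: π = [0.1851, 0.2102, 0.1523, 0.2253, 0.2271], E[r] = 3.1028, γ^t·E[r] = 1.064255, running G = 7.486794
t=4: π = [0.1862, 0.2080, 0.1532, 0.2267, 0.2259], E[r] = 3.1022, γ^t·E[r] = 0.744846, running G = 8.231640
t=5: π = [0.1866, 0.2075, 0.1533, 0.2268, 0.2258], E[r] = 3.1018, γ^t·E[r] = 0.521316, running G = 8.752956
t=6: π = [0.1867, 0.2074, 0.1534, 0.2268, 0.2258], E[r] = 3.1016, γ^t·E[r] = 0.364904, running G = 9.117860
t=7: π = [0.1867, 0.2074, 0.1534, 0.2268, 0.2258], E[r] = 3.1016, γ^t·E[r] = 0.255430, running G = 9.373290
t=8: π = [0.1867, 0.2074, 0.1533, 0.2268, 0.2258], E[r] = 3.1016, γ^t·E[r] = 0.178800, running G = 9.552090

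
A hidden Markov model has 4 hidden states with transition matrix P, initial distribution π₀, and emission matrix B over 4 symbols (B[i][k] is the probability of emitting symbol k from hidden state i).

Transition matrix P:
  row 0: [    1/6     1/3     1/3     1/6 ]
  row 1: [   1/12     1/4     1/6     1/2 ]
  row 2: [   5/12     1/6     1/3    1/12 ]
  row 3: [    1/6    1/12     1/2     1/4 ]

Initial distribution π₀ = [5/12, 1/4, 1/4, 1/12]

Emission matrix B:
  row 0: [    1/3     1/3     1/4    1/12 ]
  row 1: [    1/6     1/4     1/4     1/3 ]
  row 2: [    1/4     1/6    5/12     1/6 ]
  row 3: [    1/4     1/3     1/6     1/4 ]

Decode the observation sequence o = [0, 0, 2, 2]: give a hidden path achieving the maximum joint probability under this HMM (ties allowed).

path = [0, 2, 2, 2]

t=0: δ = [1.389e-01, 4.167e-02, 6.250e-02, 2.083e-02]  (obs o_0=0)
t=1: δ = [8.681e-03, 7.716e-03, 1.157e-02, 5.787e-03]  ψ = [2, 0, 0, 0]  (obs o_1=0)
t=2: δ = [1.206e-03, 7.234e-04, 1.608e-03, 6.430e-04]  ψ = [2, 0, 2, 1]  (obs o_2=2)
t=3: δ = [1.674e-04, 1.005e-04, 2.233e-04, 6.028e-05]  ψ = [2, 0, 2, 1]  (obs o_3=2)
backtrack: best end state = 2; path = [0, 2, 2, 2]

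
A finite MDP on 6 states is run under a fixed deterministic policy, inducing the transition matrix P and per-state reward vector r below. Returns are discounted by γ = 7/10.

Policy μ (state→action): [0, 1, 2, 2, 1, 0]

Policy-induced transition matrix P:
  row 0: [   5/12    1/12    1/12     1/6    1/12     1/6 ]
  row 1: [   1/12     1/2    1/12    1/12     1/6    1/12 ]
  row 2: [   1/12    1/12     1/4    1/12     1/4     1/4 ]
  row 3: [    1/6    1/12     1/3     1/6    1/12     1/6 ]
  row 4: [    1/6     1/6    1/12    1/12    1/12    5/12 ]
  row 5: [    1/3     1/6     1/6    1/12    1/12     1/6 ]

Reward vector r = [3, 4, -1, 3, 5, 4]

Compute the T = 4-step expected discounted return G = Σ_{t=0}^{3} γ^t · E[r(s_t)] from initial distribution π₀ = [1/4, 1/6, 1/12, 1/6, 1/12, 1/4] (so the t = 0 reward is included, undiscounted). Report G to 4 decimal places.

t=0: π = [0.2500, 0.1667, 0.0833, 0.1667, 0.0833, 0.2500], E[r] = 3.2500, γ^t·E[r] = 3.250000, running G = 3.250000
t=1: π = [0.2500, 0.1806, 0.1597, 0.1181, 0.1111, 0.1806], E[r] = 2.9444, γ^t·E[r] = 2.061111, running G = 5.311111
t=2: π = [0.2309, 0.1829, 0.1545, 0.1140, 0.1250, 0.1927], E[r] = 3.0075, γ^t·E[r] = 1.473686, running G = 6.784797
t=3: π = [0.2284, 0.1860, 0.1536, 0.1121, 0.1243, 0.1956], E[r] = 3.0156, γ^t·E[r] = 1.034359, running G = 7.819157

G = 7.8192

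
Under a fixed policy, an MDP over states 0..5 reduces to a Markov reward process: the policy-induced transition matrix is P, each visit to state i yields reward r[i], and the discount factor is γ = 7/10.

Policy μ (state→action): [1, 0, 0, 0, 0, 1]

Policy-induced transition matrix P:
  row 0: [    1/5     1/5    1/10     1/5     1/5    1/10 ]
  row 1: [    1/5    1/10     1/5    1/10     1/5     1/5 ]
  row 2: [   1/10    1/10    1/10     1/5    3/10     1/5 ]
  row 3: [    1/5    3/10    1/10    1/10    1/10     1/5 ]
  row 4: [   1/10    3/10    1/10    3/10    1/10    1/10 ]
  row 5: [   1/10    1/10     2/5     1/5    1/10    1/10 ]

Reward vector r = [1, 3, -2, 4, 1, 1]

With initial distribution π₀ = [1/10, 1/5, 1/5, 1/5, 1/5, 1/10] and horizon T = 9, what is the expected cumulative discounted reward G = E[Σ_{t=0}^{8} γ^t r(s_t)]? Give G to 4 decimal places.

G = 4.5482

t=0: π = [0.1000, 0.2000, 0.2000, 0.2000, 0.2000, 0.1000], E[r] = 1.4000, γ^t·E[r] = 1.400000, running G = 1.400000
t=1: π = [0.1500, 0.1900, 0.1500, 0.1800, 0.1700, 0.1600], E[r] = 1.4700, γ^t·E[r] = 1.029000, running G = 2.429000
t=2: π = [0.1520, 0.1850, 0.1670, 0.1800, 0.1640, 0.1520], E[r] = 1.4090, γ^t·E[r] = 0.690410, running G = 3.119410
t=3: π = [0.1517, 0.1840, 0.1641, 0.1799, 0.1671, 0.1532], E[r] = 1.4154, γ^t·E[r] = 0.485482, running G = 3.604892
t=4: π = [0.1516, 0.1846, 0.1644, 0.1803, 0.1664, 0.1528], E[r] = 1.4170, γ^t·E[r] = 0.340227, running G = 3.945119
t=5: π = [0.1516, 0.1845, 0.1643, 0.1802, 0.1665, 0.1529], E[r] = 1.4166, γ^t·E[r] = 0.238080, running G = 4.183199
t=6: π = [0.1516, 0.1845, 0.1643, 0.1802, 0.1665, 0.1529], E[r] = 1.4166, γ^t·E[r] = 0.166656, running G = 4.349855
t=7: π = [0.1516, 0.1845, 0.1643, 0.1802, 0.1665, 0.1529], E[r] = 1.4166, γ^t·E[r] = 0.116661, running G = 4.466516
t=8: π = [0.1516, 0.1845, 0.1643, 0.1802, 0.1665, 0.1529], E[r] = 1.4166, γ^t·E[r] = 0.081663, running G = 4.548179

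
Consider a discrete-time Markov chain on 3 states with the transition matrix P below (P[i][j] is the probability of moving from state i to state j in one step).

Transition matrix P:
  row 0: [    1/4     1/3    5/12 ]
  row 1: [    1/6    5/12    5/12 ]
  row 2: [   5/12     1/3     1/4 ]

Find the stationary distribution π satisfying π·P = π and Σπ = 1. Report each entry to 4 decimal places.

Balance equations π_j = Σ_i π_i·P[i][j]:
  π_0 = 1/4·π_0 + 1/6·π_1 + 5/12·π_2
  π_1 = 1/3·π_0 + 5/12·π_1 + 1/3·π_2
  normalize: π_0 + π_1 + π_2 = 1
Solving the linear system gives exactly π = [43/154, 4/11, 5/14].

π = [0.2792, 0.3636, 0.3571]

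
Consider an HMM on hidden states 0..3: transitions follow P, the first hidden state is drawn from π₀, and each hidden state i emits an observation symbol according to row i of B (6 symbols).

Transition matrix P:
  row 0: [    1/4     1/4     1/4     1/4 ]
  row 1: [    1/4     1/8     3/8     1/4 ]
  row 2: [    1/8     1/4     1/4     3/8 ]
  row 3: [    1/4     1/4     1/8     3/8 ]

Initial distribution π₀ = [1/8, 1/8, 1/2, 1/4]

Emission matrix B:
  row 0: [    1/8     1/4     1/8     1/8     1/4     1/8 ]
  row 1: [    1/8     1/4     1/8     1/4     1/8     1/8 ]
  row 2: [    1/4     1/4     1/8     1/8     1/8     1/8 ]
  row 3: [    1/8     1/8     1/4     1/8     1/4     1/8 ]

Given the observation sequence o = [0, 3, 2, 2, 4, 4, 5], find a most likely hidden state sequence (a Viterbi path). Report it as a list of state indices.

t=0: δ = [1.562e-02, 1.562e-02, 1.250e-01, 3.125e-02]  (obs o_0=0)
t=1: δ = [1.953e-03, 7.812e-03, 3.906e-03, 5.859e-03]  ψ = [2, 2, 2, 2]  (obs o_1=3)
t=2: δ = [2.441e-04, 1.831e-04, 3.662e-04, 5.493e-04]  ψ = [1, 3, 1, 3]  (obs o_2=2)
t=3: δ = [1.717e-05, 1.717e-05, 1.144e-05, 5.150e-05]  ψ = [3, 3, 2, 3]  (obs o_3=2)
t=4: δ = [3.219e-06, 1.609e-06, 8.047e-07, 4.828e-06]  ψ = [3, 3, 1, 3]  (obs o_4=4)
t=5: δ = [3.017e-07, 1.509e-07, 1.006e-07, 4.526e-07]  ψ = [3, 3, 0, 3]  (obs o_5=4)
t=6: δ = [1.414e-08, 1.414e-08, 9.430e-09, 2.122e-08]  ψ = [3, 3, 0, 3]  (obs o_6=5)
backtrack: best end state = 3; path = [2, 3, 3, 3, 3, 3, 3]

path = [2, 3, 3, 3, 3, 3, 3]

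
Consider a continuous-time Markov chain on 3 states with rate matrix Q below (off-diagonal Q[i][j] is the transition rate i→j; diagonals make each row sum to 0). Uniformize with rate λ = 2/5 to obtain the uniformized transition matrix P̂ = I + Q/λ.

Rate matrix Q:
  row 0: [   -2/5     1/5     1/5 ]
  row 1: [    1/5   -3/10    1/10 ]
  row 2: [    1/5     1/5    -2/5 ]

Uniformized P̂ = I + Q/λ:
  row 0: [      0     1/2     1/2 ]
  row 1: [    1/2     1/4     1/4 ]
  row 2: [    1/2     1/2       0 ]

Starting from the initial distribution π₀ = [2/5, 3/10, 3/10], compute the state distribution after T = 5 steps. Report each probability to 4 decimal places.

π = [0.3313, 0.4001, 0.2687]

t=0: π = [0.4000, 0.3000, 0.3000]
t=1: π = [0.3000, 0.4250, 0.2750]
t=2: π = [0.3500, 0.3938, 0.2563]
t=3: π = [0.3250, 0.4016, 0.2734]
t=4: π = [0.3375, 0.3996, 0.2629]
t=5: π = [0.3313, 0.4001, 0.2687]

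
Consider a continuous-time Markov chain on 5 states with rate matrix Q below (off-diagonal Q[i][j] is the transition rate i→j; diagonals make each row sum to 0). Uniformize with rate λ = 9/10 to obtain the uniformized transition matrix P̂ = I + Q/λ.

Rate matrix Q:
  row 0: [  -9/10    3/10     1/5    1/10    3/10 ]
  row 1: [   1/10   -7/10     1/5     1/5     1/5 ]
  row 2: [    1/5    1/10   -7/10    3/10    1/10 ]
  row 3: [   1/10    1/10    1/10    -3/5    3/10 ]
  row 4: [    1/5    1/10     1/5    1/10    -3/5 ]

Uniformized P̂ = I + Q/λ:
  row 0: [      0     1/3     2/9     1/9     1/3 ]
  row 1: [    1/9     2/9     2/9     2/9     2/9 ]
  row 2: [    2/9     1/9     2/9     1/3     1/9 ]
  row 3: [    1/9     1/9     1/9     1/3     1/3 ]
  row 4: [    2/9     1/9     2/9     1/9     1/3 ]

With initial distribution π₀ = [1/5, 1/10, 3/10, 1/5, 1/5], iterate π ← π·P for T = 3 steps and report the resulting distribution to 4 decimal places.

t=0: π = [0.2000, 0.1000, 0.3000, 0.2000, 0.2000]
t=1: π = [0.1444, 0.1667, 0.2000, 0.2333, 0.2556]
t=2: π = [0.1457, 0.1617, 0.1963, 0.2259, 0.2704]
t=3: π = [0.1468, 0.1615, 0.1971, 0.2229, 0.2717]

π = [0.1468, 0.1615, 0.1971, 0.2229, 0.2717]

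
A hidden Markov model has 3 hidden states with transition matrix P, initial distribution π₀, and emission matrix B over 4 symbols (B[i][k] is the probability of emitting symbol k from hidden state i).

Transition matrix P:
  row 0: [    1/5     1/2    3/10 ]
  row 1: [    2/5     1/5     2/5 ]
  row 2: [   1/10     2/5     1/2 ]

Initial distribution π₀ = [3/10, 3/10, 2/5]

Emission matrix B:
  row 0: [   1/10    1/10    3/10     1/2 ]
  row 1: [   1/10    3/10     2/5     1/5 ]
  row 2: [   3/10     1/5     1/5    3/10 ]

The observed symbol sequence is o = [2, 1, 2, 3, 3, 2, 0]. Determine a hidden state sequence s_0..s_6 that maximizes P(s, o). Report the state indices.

t=0: δ = [9.000e-02, 1.200e-01, 8.000e-02]  (obs o_0=2)
t=1: δ = [4.800e-03, 1.350e-02, 9.600e-03]  ψ = [1, 0, 1]  (obs o_1=1)
t=2: δ = [1.620e-03, 1.536e-03, 1.080e-03]  ψ = [1, 2, 1]  (obs o_2=2)
t=3: δ = [3.072e-04, 1.620e-04, 1.843e-04]  ψ = [1, 0, 1]  (obs o_3=3)
t=4: δ = [3.240e-05, 3.072e-05, 2.765e-05]  ψ = [1, 0, 0]  (obs o_4=3)
t=5: δ = [3.686e-06, 6.480e-06, 2.765e-06]  ψ = [1, 0, 2]  (obs o_5=2)
t=6: δ = [2.592e-07, 1.843e-07, 7.776e-07]  ψ = [1, 0, 1]  (obs o_6=0)
backtrack: best end state = 2; path = [0, 1, 0, 1, 0, 1, 2]

path = [0, 1, 0, 1, 0, 1, 2]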